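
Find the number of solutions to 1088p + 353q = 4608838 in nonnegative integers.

gcd(1088, 353):
  1088 = 3·353 + 29
  353 = 12·29 + 5
  29 = 5·5 + 4
  5 = 1·4 + 1
  4 = 4·1
so gcd(1088, 353) = 1.
Back-substitute for Bézout coefficients:
  1 = 5 - 1·4
  ... = 1088·(-73) + 353·(225)
Scale by 4608838: one solution is (-336445174, 1036988550). Reduce p mod 353: (185, 12486).
General: p = 185 + 353t, q = 12486 - 1088t.
p ≥ 0 ⇒ t ≥ 0; q ≥ 0 ⇒ t ≤ 11. So t ∈ [0, 11]: 12 solutions.

12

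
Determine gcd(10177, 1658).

gcd(10177, 1658):
  10177 = 6*1658 + 229
  1658 = 7*229 + 55
  229 = 4*55 + 9
  55 = 6*9 + 1
  9 = 9*1
so gcd(10177, 1658) = 1.

1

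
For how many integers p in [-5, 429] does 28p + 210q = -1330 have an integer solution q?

29

gcd(210, 28) = 14.
By Bézout, 28·(-7) + 210·(1) = 14.
Particular solution: (5, -7).
General solution: p = 5 + 15t, q = -7 - 2t for integer t.
-5 ≤ 5 + 15t ≤ 429 gives t ∈ [0, 28], which is 29 values.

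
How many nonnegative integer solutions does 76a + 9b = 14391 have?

22

gcd(76, 9) = 1  (76 = 8·9 + 4, 9 = 2·4 + 1, 4 = 4·1).
Back-substituting, 76·(-2) + 9·(17) = 1.
Scale by 14391: one solution is (-28782, 244647). Reduce a mod 9: (0, 1599).
General: a = 0 + 9t, b = 1599 - 76t.
a ≥ 0 ⇒ t ≥ 0; b ≥ 0 ⇒ t ≤ 21. So t ∈ [0, 21]: 22 solutions.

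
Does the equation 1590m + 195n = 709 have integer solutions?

no

gcd(1590, 195) = 15  (1590 = 8·195 + 30, 195 = 6·30 + 15, 30 = 2·15).
15 does not divide 709 (remainder 4), so no integer solutions.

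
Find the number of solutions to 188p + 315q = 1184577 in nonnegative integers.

gcd(315, 188) = 1.
By Bézout, 188×(62) + 315×(-37) = 1.
One solution: (264, 3603).
General: p = 264 + 315t, q = 3603 - 188t.
p ≥ 0 ⇒ t ≥ 0; q ≥ 0 ⇒ t ≤ 19. So t ∈ [0, 19]: 20 solutions.

20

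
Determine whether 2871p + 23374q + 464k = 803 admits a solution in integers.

gcd(23374, 2871):
  23374 = 8×2871 + 406
  2871 = 7×406 + 29
  406 = 14×29
so gcd(23374, 2871) = 29.
gcd(29, 464) = 29.
29 does not divide 803 (remainder 20), so no integer solutions.

no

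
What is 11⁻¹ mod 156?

gcd(156, 11) = 1  (156 = 14×11 + 2, 11 = 5×2 + 1, 2 = 2×1).
Back-substituting, 11×(71) + 156×(-5) = 1.
So 11×71 ≡ 1 (mod 156), and 71 mod 156 = 71.

71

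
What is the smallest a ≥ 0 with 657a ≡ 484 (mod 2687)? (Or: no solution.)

1379

gcd(2687, 657) = 1.
1 divides 484, so solutions exist.
By Bézout, 657*(-1002) + 2687*(245) = 1.
So 657*(-1002) ≡ 1 (mod 2687); multiply by 484: a ≡ -484968 (mod 2687).
Smallest nonnegative: a = -484968 mod 2687 = 1379.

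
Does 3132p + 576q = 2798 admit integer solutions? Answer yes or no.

gcd(3132, 576):
  3132 = 5×576 + 252
  576 = 2×252 + 72
  252 = 3×72 + 36
  72 = 2×36
so gcd(3132, 576) = 36.
36 does not divide 2798 (remainder 26), so no integer solutions.

no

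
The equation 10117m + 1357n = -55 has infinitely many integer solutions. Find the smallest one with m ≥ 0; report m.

gcd(10117, 1357) = 1  (10117 = 7·1357 + 618, 1357 = 2·618 + 121, 618 = 5·121 + 13, 121 = 9·13 + 4, 13 = 3·4 + 1, 4 = 4·1).
1 divides -55, so solutions exist.
Back-substituting, 10117·(314) + 1357·(-2341) = 1.
Scale by -55/1 = -55: (m₀, n₀) = (-17270, 128755).
General solution: m = -17270 + 1357t, n = 128755 - 10117t for integer t.
m ≥ 0: smallest is -17270 mod 1357 = 371 (at t = 13), with n = -2766.

371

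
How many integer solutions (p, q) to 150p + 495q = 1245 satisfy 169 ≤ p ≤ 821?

20

gcd(495, 150):
  495 = 3*150 + 45
  150 = 3*45 + 15
  45 = 3*15
so gcd(495, 150) = 15.
Back-substitute for Bézout coefficients:
  15 = 150 - 3*45
  ... = 150*(10) + 495*(-3)
Scale by 83: particular solution (830, -249); reduce p mod 33: (5, 1).
General solution: p = 5 + 33t, q = 1 - 10t for integer t.
169 ≤ 5 + 33t ≤ 821 gives t ∈ [5, 24], which is 20 values.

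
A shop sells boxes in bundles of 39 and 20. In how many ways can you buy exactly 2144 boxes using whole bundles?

2

Need nonnegative integers with 39j + 20k = 2144.
gcd(39, 20) = 1, and 39·(-1) + 20·(2) = 1.
So (j₀, k₀) = (-2144, 4288); general j = -2144 + 20t, k = 4288 - 39t.
j ≥ 0 ⇒ t ≥ 108; k ≥ 0 ⇒ t ≤ 109. That's 2 values of t.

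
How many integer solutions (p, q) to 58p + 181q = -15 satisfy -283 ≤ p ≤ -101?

1

gcd(181, 58):
  181 = 3×58 + 7
  58 = 8×7 + 2
  7 = 3×2 + 1
  2 = 2×1
so gcd(181, 58) = 1.
Back-substitute for Bézout coefficients:
  1 = 7 - 3×2
  ... = 58×(-78) + 181×(25)
Scale by -15: particular solution (1170, -375); reduce p mod 181: (84, -27).
General solution: p = 84 + 181t, q = -27 - 58t for integer t.
-283 ≤ 84 + 181t ≤ -101 gives t ∈ [-2, -2], which is 1 value.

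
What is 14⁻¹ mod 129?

83

gcd(129, 14) = 1.
By Bézout, 14·(-46) + 129·(5) = 1.
So 14·-46 ≡ 1 (mod 129), and -46 mod 129 = 83.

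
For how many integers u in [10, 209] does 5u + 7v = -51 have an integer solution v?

gcd(7, 5):
  7 = 1·5 + 2
  5 = 2·2 + 1
  2 = 2·1
so gcd(7, 5) = 1.
Back-substitute for Bézout coefficients:
  1 = 5 - 2·2
  ... = 5·(3) + 7·(-2)
Scale by -51: particular solution (-153, 102); reduce u mod 7: (1, -8).
General solution: u = 1 + 7t, v = -8 - 5t for integer t.
10 ≤ 1 + 7t ≤ 209 gives t ∈ [2, 29], which is 28 values.

28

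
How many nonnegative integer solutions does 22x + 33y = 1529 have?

gcd(33, 22) = 11  (33 = 1·22 + 11, 22 = 2·11).
Back-substituting, 22·(-1) + 33·(1) = 11.
Scale by 139: one solution is (-139, 139). Reduce x mod 3: (2, 45).
General: x = 2 + 3t, y = 45 - 2t.
x ≥ 0 ⇒ t ≥ 0; y ≥ 0 ⇒ t ≤ 22. So t ∈ [0, 22]: 23 solutions.

23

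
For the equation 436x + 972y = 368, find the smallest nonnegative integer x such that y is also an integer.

119

gcd(972, 436) = 4  (972 = 2×436 + 100, 436 = 4×100 + 36, 100 = 2×36 + 28, 36 = 1×28 + 8, 28 = 3×8 + 4, 8 = 2×4).
4 divides 368, so solutions exist.
Back-substituting, 436×(-107) + 972×(48) = 4.
Scale by 368/4 = 92: (x₀, y₀) = (-9844, 4416).
General solution: x = -9844 + 243t, y = 4416 - 109t for integer t.
x ≥ 0: smallest is -9844 mod 243 = 119 (at t = 41), with y = -53.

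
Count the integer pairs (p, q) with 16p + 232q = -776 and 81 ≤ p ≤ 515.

15

gcd(232, 16):
  232 = 14*16 + 8
  16 = 2*8
so gcd(232, 16) = 8.
Back-substitute for Bézout coefficients:
  8 = 232 - 14*16
  ... = 16*(-14) + 232*(1)
Scale by -97: particular solution (1358, -97); reduce p mod 29: (24, -5).
General solution: p = 24 + 29t, q = -5 - 2t for integer t.
81 ≤ 24 + 29t ≤ 515 gives t ∈ [2, 16], which is 15 values.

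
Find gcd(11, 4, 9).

1

gcd(11, 4) = 1  (11 = 2*4 + 3, 4 = 1*3 + 1, 3 = 3*1).
gcd(1, 9) = 1.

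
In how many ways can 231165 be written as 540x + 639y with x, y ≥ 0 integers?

gcd(639, 540) = 9  (639 = 1*540 + 99, 540 = 5*99 + 45, 99 = 2*45 + 9, 45 = 5*9).
Back-substituting, 540*(-13) + 639*(11) = 9.
Scale by 25685: one solution is (-333905, 282535). Reduce x mod 71: (8, 355).
General: x = 8 + 71t, y = 355 - 60t.
x ≥ 0 ⇒ t ≥ 0; y ≥ 0 ⇒ t ≤ 5. So t ∈ [0, 5]: 6 solutions.

6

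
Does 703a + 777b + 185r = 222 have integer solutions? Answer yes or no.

yes

gcd(777, 703) = 37.
gcd(37, 185) = 37.
37 divides 222, so integer solutions exist.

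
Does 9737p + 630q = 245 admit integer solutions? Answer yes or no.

yes

gcd(9737, 630) = 7  (9737 = 15*630 + 287, 630 = 2*287 + 56, 287 = 5*56 + 7, 56 = 8*7).
7 divides 245, so integer solutions exist.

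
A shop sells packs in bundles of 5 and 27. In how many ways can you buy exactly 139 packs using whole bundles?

Need nonnegative integers with 5j + 27k = 139.
gcd(5, 27) = 1, and 5·(11) + 27·(-2) = 1.
So (j₀, k₀) = (1529, -278); general j = 1529 + 27t, k = -278 - 5t.
j ≥ 0 ⇒ t ≥ -56; k ≥ 0 ⇒ t ≤ -56. That's 1 value of t.

1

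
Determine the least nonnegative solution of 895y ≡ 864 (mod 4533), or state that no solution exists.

1176

gcd(4533, 895) = 1  (4533 = 5·895 + 58, 895 = 15·58 + 25, 58 = 2·25 + 8, 25 = 3·8 + 1, 8 = 8·1).
1 divides 864, so solutions exist.
Back-substituting, 895·(547) + 4533·(-108) = 1.
So 895·(547) ≡ 1 (mod 4533); multiply by 864: y ≡ 472608 (mod 4533).
Smallest nonnegative: y = 472608 mod 4533 = 1176.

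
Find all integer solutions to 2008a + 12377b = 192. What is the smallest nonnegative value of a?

937

gcd(12377, 2008) = 1.
1 divides 192, so solutions exist.
By Bézout, 2008×(-1091) + 12377×(177) = 1.
Scale by 192/1 = 192: (a₀, b₀) = (-209472, 33984).
General solution: a = -209472 + 12377t, b = 33984 - 2008t for integer t.
a ≥ 0: smallest is -209472 mod 12377 = 937 (at t = 17), with b = -152.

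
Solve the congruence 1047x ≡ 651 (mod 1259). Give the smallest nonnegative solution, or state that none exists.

668

gcd(1259, 1047):
  1259 = 1*1047 + 212
  1047 = 4*212 + 199
  212 = 1*199 + 13
  199 = 15*13 + 4
  13 = 3*4 + 1
  4 = 4*1
so gcd(1259, 1047) = 1.
1 divides 651, so solutions exist.
Back-substitute for Bézout coefficients:
  1 = 13 - 3*4
  ... = 1047*(-291) + 1259*(242)
So 1047*(-291) ≡ 1 (mod 1259); multiply by 651: x ≡ -189441 (mod 1259).
Smallest nonnegative: x = -189441 mod 1259 = 668.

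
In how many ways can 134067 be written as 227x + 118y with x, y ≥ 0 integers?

5

gcd(227, 118) = 1.
By Bézout, 227·(13) + 118·(-25) = 1.
One solution: (11, 1115).
General: x = 11 + 118t, y = 1115 - 227t.
x ≥ 0 ⇒ t ≥ 0; y ≥ 0 ⇒ t ≤ 4. So t ∈ [0, 4]: 5 solutions.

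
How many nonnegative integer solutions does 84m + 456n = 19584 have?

gcd(456, 84) = 12.
By Bézout, 84·(11) + 456·(-2) = 12.
One solution: (16, 40).
General: m = 16 + 38t, n = 40 - 7t.
m ≥ 0 ⇒ t ≥ 0; n ≥ 0 ⇒ t ≤ 5. So t ∈ [0, 5]: 6 solutions.

6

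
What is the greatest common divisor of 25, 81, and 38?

1

gcd(81, 25) = 1.
gcd(1, 38) = 1.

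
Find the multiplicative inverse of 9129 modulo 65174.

58713

gcd(65174, 9129):
  65174 = 7*9129 + 1271
  9129 = 7*1271 + 232
  1271 = 5*232 + 111
  232 = 2*111 + 10
  111 = 11*10 + 1
  10 = 10*1
so gcd(65174, 9129) = 1.
Back-substitute for Bézout coefficients:
  1 = 111 - 11*10
  ... = 9129*(-6461) + 65174*(905)
So 9129*-6461 ≡ 1 (mod 65174), and -6461 mod 65174 = 58713.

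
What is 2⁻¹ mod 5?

gcd(5, 2) = 1  (5 = 2·2 + 1, 2 = 2·1).
Back-substituting, 2·(-2) + 5·(1) = 1.
So 2·-2 ≡ 1 (mod 5), and -2 mod 5 = 3.

3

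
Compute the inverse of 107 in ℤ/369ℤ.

gcd(369, 107):
  369 = 3×107 + 48
  107 = 2×48 + 11
  48 = 4×11 + 4
  11 = 2×4 + 3
  4 = 1×3 + 1
  3 = 3×1
so gcd(369, 107) = 1.
Back-substitute for Bézout coefficients:
  1 = 4 - 1×3
  ... = 107×(-100) + 369×(29)
So 107×-100 ≡ 1 (mod 369), and -100 mod 369 = 269.

269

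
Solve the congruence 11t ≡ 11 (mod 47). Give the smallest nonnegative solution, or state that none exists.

1

gcd(47, 11) = 1  (47 = 4×11 + 3, 11 = 3×3 + 2, 3 = 1×2 + 1, 2 = 2×1).
1 divides 11, so solutions exist.
Back-substituting, 11×(-17) + 47×(4) = 1.
So 11×(-17) ≡ 1 (mod 47); multiply by 11: t ≡ -187 (mod 47).
Smallest nonnegative: t = -187 mod 47 = 1.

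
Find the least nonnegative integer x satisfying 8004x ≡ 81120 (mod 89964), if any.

5158

gcd(89964, 8004) = 12  (89964 = 11*8004 + 1920, 8004 = 4*1920 + 324, 1920 = 5*324 + 300, 324 = 1*300 + 24, 300 = 12*24 + 12, 24 = 2*12).
12 divides 81120, so solutions exist.
Back-substituting, 8004*(-3608) + 89964*(321) = 12.
So 8004*(-3608) ≡ 12 (mod 89964); multiply by 6760: x ≡ -24390080 (mod 7497).
Smallest nonnegative: x = -24390080 mod 7497 = 5158.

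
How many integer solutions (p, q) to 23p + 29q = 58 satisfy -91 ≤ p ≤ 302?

gcd(29, 23):
  29 = 1*23 + 6
  23 = 3*6 + 5
  6 = 1*5 + 1
  5 = 5*1
so gcd(29, 23) = 1.
Back-substitute for Bézout coefficients:
  1 = 6 - 1*5
  ... = 23*(-5) + 29*(4)
Scale by 58: particular solution (-290, 232); reduce p mod 29: (0, 2).
General solution: p = 0 + 29t, q = 2 - 23t for integer t.
-91 ≤ 0 + 29t ≤ 302 gives t ∈ [-3, 10], which is 14 values.

14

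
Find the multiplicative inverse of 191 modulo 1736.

1327

gcd(1736, 191) = 1.
By Bézout, 191*(-409) + 1736*(45) = 1.
So 191*-409 ≡ 1 (mod 1736), and -409 mod 1736 = 1327.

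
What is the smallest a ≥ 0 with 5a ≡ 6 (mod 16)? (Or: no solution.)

14

gcd(16, 5) = 1.
1 divides 6, so solutions exist.
By Bézout, 5×(-3) + 16×(1) = 1.
So 5×(-3) ≡ 1 (mod 16); multiply by 6: a ≡ -18 (mod 16).
Smallest nonnegative: a = -18 mod 16 = 14.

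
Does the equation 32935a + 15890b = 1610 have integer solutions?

yes

gcd(32935, 15890) = 35  (32935 = 2*15890 + 1155, 15890 = 13*1155 + 875, 1155 = 1*875 + 280, 875 = 3*280 + 35, 280 = 8*35).
35 divides 1610, so integer solutions exist.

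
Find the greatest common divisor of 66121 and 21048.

1

gcd(66121, 21048) = 1  (66121 = 3×21048 + 2977, 21048 = 7×2977 + 209, 2977 = 14×209 + 51, 209 = 4×51 + 5, 51 = 10×5 + 1, 5 = 5×1).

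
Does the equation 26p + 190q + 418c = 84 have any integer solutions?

yes

gcd(190, 26) = 2.
gcd(2, 418) = 2.
2 divides 84, so integer solutions exist.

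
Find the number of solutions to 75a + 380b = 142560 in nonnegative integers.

25

gcd(380, 75) = 5.
By Bézout, 75*(-5) + 380*(1) = 5.
One solution: (16, 372).
General: a = 16 + 76t, b = 372 - 15t.
a ≥ 0 ⇒ t ≥ 0; b ≥ 0 ⇒ t ≤ 24. So t ∈ [0, 24]: 25 solutions.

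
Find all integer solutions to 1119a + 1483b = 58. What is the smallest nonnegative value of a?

gcd(1483, 1119):
  1483 = 1×1119 + 364
  1119 = 3×364 + 27
  364 = 13×27 + 13
  27 = 2×13 + 1
  13 = 13×1
so gcd(1483, 1119) = 1.
1 divides 58, so solutions exist.
Back-substitute for Bézout coefficients:
  1 = 27 - 2×13
  ... = 1119×(110) + 1483×(-83)
Scale by 58/1 = 58: (a₀, b₀) = (6380, -4814).
General solution: a = 6380 + 1483t, b = -4814 - 1119t for integer t.
a ≥ 0: smallest is 6380 mod 1483 = 448 (at t = -4), with b = -338.

448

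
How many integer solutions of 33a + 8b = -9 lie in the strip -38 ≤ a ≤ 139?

gcd(33, 8):
  33 = 4×8 + 1
  8 = 8×1
so gcd(33, 8) = 1.
Back-substitute for Bézout coefficients:
  1 = 33 - 4×8
  ... = 33×(1) + 8×(-4)
Scale by -9: particular solution (-9, 36); reduce a mod 8: (7, -30).
General solution: a = 7 + 8t, b = -30 - 33t for integer t.
-38 ≤ 7 + 8t ≤ 139 gives t ∈ [-5, 16], which is 22 values.

22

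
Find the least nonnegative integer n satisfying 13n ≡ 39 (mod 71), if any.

3

gcd(71, 13):
  71 = 5*13 + 6
  13 = 2*6 + 1
  6 = 6*1
so gcd(71, 13) = 1.
1 divides 39, so solutions exist.
Back-substitute for Bézout coefficients:
  1 = 13 - 2*6
  ... = 13*(11) + 71*(-2)
So 13*(11) ≡ 1 (mod 71); multiply by 39: n ≡ 429 (mod 71).
Smallest nonnegative: n = 429 mod 71 = 3.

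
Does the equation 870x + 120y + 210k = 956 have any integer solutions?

gcd(870, 120):
  870 = 7*120 + 30
  120 = 4*30
so gcd(870, 120) = 30.
gcd(30, 210) = 30.
30 does not divide 956 (remainder 26), so no integer solutions.

no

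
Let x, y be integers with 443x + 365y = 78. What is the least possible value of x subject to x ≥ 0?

1

gcd(443, 365) = 1  (443 = 1*365 + 78, 365 = 4*78 + 53, 78 = 1*53 + 25, 53 = 2*25 + 3, 25 = 8*3 + 1, 3 = 3*1).
1 divides 78, so solutions exist.
Back-substituting, 443*(117) + 365*(-142) = 1.
Scale by 78/1 = 78: (x₀, y₀) = (9126, -11076).
General solution: x = 9126 + 365t, y = -11076 - 443t for integer t.
x ≥ 0: smallest is 9126 mod 365 = 1 (at t = -25), with y = -1.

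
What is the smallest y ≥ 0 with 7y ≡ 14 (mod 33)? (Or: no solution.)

2

gcd(33, 7):
  33 = 4*7 + 5
  7 = 1*5 + 2
  5 = 2*2 + 1
  2 = 2*1
so gcd(33, 7) = 1.
1 divides 14, so solutions exist.
Back-substitute for Bézout coefficients:
  1 = 5 - 2*2
  ... = 7*(-14) + 33*(3)
So 7*(-14) ≡ 1 (mod 33); multiply by 14: y ≡ -196 (mod 33).
Smallest nonnegative: y = -196 mod 33 = 2.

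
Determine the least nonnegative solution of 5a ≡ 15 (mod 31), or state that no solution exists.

3

gcd(31, 5) = 1  (31 = 6*5 + 1, 5 = 5*1).
1 divides 15, so solutions exist.
Back-substituting, 5*(-6) + 31*(1) = 1.
So 5*(-6) ≡ 1 (mod 31); multiply by 15: a ≡ -90 (mod 31).
Smallest nonnegative: a = -90 mod 31 = 3.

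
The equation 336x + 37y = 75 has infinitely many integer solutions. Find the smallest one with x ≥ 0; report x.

gcd(336, 37):
  336 = 9·37 + 3
  37 = 12·3 + 1
  3 = 3·1
so gcd(336, 37) = 1.
1 divides 75, so solutions exist.
Back-substitute for Bézout coefficients:
  1 = 37 - 12·3
  ... = 336·(-12) + 37·(109)
Scale by 75/1 = 75: (x₀, y₀) = (-900, 8175).
General solution: x = -900 + 37t, y = 8175 - 336t for integer t.
x ≥ 0: smallest is -900 mod 37 = 25 (at t = 25), with y = -225.

25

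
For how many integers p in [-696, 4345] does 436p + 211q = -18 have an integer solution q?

gcd(436, 211) = 1.
By Bézout, 436*(-15) + 211*(31) = 1.
Particular solution: (59, -122).
General solution: p = 59 + 211t, q = -122 - 436t for integer t.
-696 ≤ 59 + 211t ≤ 4345 gives t ∈ [-3, 20], which is 24 values.

24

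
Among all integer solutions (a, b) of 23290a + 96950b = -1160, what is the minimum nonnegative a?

9466

gcd(96950, 23290):
  96950 = 4·23290 + 3790
  23290 = 6·3790 + 550
  3790 = 6·550 + 490
  550 = 1·490 + 60
  490 = 8·60 + 10
  60 = 6·10
so gcd(96950, 23290) = 10.
10 divides -1160, so solutions exist.
Back-substitute for Bézout coefficients:
  10 = 490 - 8·60
  ... = 23290·(-1586) + 96950·(381)
Scale by -1160/10 = -116: (a₀, b₀) = (183976, -44196).
General solution: a = 183976 + 9695t, b = -44196 - 2329t for integer t.
a ≥ 0: smallest is 183976 mod 9695 = 9466 (at t = -18), with b = -2274.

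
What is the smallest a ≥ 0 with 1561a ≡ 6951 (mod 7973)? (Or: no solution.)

505

gcd(7973, 1561) = 7  (7973 = 5·1561 + 168, 1561 = 9·168 + 49, 168 = 3·49 + 21, 49 = 2·21 + 7, 21 = 3·7).
7 divides 6951, so solutions exist.
Back-substituting, 1561·(332) + 7973·(-65) = 7.
So 1561·(332) ≡ 7 (mod 7973); multiply by 993: a ≡ 329676 (mod 1139).
Smallest nonnegative: a = 329676 mod 1139 = 505.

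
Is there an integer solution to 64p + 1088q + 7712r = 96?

yes

gcd(1088, 64):
  1088 = 17×64
so gcd(1088, 64) = 64.
gcd(64, 7712) = 32.
32 divides 96, so integer solutions exist.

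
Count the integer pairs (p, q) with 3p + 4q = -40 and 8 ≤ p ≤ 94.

gcd(4, 3) = 1.
By Bézout, 3·(-1) + 4·(1) = 1.
Particular solution: (0, -10).
General solution: p = 0 + 4t, q = -10 - 3t for integer t.
8 ≤ 0 + 4t ≤ 94 gives t ∈ [2, 23], which is 22 values.

22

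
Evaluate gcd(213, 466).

gcd(466, 213):
  466 = 2×213 + 40
  213 = 5×40 + 13
  40 = 3×13 + 1
  13 = 13×1
so gcd(466, 213) = 1.

1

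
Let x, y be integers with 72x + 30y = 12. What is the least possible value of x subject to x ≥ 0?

gcd(72, 30) = 6.
6 divides 12, so solutions exist.
By Bézout, 72×(-2) + 30×(5) = 6.
Scale by 12/6 = 2: (x₀, y₀) = (-4, 10).
General solution: x = -4 + 5t, y = 10 - 12t for integer t.
x ≥ 0: smallest is -4 mod 5 = 1 (at t = 1), with y = -2.

1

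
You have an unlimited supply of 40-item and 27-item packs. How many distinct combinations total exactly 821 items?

Need nonnegative integers with 40j + 27k = 821.
gcd(40, 27) = 1, and 40·(-2) + 27·(3) = 1.
So (j₀, k₀) = (-1642, 2463); general j = -1642 + 27t, k = 2463 - 40t.
j ≥ 0 ⇒ t ≥ 61; k ≥ 0 ⇒ t ≤ 61. That's 1 value of t.

1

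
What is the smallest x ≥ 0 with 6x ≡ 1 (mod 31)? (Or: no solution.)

gcd(31, 6) = 1  (31 = 5×6 + 1, 6 = 6×1).
1 divides 1, so solutions exist.
Back-substituting, 6×(-5) + 31×(1) = 1.
So 6×(-5) ≡ 1 (mod 31); multiply by 1: x ≡ -5 (mod 31).
Smallest nonnegative: x = -5 mod 31 = 26.

26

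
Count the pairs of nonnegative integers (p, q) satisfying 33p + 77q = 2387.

11

gcd(77, 33) = 11  (77 = 2*33 + 11, 33 = 3*11).
Back-substituting, 33*(-2) + 77*(1) = 11.
Scale by 217: one solution is (-434, 217). Reduce p mod 7: (0, 31).
General: p = 0 + 7t, q = 31 - 3t.
p ≥ 0 ⇒ t ≥ 0; q ≥ 0 ⇒ t ≤ 10. So t ∈ [0, 10]: 11 solutions.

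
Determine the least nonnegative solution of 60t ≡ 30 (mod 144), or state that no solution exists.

no solution

gcd(144, 60) = 12  (144 = 2×60 + 24, 60 = 2×24 + 12, 24 = 2×12).
12 does not divide 30, so the congruence has no solution.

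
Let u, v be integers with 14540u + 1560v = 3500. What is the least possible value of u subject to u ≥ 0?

gcd(14540, 1560):
  14540 = 9*1560 + 500
  1560 = 3*500 + 60
  500 = 8*60 + 20
  60 = 3*20
so gcd(14540, 1560) = 20.
20 divides 3500, so solutions exist.
Back-substitute for Bézout coefficients:
  20 = 500 - 8*60
  ... = 14540*(25) + 1560*(-233)
Scale by 3500/20 = 175: (u₀, v₀) = (4375, -40775).
General solution: u = 4375 + 78t, v = -40775 - 727t for integer t.
u ≥ 0: smallest is 4375 mod 78 = 7 (at t = -56), with v = -63.

7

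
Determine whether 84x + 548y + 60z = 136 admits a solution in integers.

gcd(548, 84):
  548 = 6·84 + 44
  84 = 1·44 + 40
  44 = 1·40 + 4
  40 = 10·4
so gcd(548, 84) = 4.
gcd(4, 60) = 4.
4 divides 136, so integer solutions exist.

yes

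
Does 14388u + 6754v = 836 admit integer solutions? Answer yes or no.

gcd(14388, 6754) = 22  (14388 = 2×6754 + 880, 6754 = 7×880 + 594, 880 = 1×594 + 286, 594 = 2×286 + 22, 286 = 13×22).
22 divides 836, so integer solutions exist.

yes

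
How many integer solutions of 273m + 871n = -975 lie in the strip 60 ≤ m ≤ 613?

9

gcd(871, 273) = 13  (871 = 3×273 + 52, 273 = 5×52 + 13, 52 = 4×13).
Back-substituting, 273×(16) + 871×(-5) = 13.
Scale by -75: particular solution (-1200, 375); reduce m mod 67: (6, -3).
General solution: m = 6 + 67t, n = -3 - 21t for integer t.
60 ≤ 6 + 67t ≤ 613 gives t ∈ [1, 9], which is 9 values.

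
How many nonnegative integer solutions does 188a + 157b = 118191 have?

gcd(188, 157) = 1  (188 = 1×157 + 31, 157 = 5×31 + 2, 31 = 15×2 + 1, 2 = 2×1).
Back-substituting, 188×(76) + 157×(-91) = 1.
Scale by 118191: one solution is (8982516, -10755381). Reduce a mod 157: (75, 663).
General: a = 75 + 157t, b = 663 - 188t.
a ≥ 0 ⇒ t ≥ 0; b ≥ 0 ⇒ t ≤ 3. So t ∈ [0, 3]: 4 solutions.

4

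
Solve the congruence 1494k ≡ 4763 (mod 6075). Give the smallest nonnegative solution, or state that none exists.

no solution

gcd(6075, 1494) = 9  (6075 = 4·1494 + 99, 1494 = 15·99 + 9, 99 = 11·9).
9 does not divide 4763, so the congruence has no solution.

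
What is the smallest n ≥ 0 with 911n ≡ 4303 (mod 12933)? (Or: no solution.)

gcd(12933, 911):
  12933 = 14*911 + 179
  911 = 5*179 + 16
  179 = 11*16 + 3
  16 = 5*3 + 1
  3 = 3*1
so gcd(12933, 911) = 1.
1 divides 4303, so solutions exist.
Back-substitute for Bézout coefficients:
  1 = 16 - 5*3
  ... = 911*(4046) + 12933*(-285)
So 911*(4046) ≡ 1 (mod 12933); multiply by 4303: n ≡ 17409938 (mod 12933).
Smallest nonnegative: n = 17409938 mod 12933 = 2120.

2120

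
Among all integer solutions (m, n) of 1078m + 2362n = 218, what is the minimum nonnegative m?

gcd(2362, 1078) = 2  (2362 = 2×1078 + 206, 1078 = 5×206 + 48, 206 = 4×48 + 14, 48 = 3×14 + 6, 14 = 2×6 + 2, 6 = 3×2).
2 divides 218, so solutions exist.
Back-substituting, 1078×(-344) + 2362×(157) = 2.
Scale by 218/2 = 109: (m₀, n₀) = (-37496, 17113).
General solution: m = -37496 + 1181t, n = 17113 - 539t for integer t.
m ≥ 0: smallest is -37496 mod 1181 = 296 (at t = 32), with n = -135.

296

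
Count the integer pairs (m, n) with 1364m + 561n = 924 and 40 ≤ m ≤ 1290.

24

gcd(1364, 561):
  1364 = 2*561 + 242
  561 = 2*242 + 77
  242 = 3*77 + 11
  77 = 7*11
so gcd(1364, 561) = 11.
Back-substitute for Bézout coefficients:
  11 = 242 - 3*77
  ... = 1364*(7) + 561*(-17)
Scale by 84: particular solution (588, -1428); reduce m mod 51: (27, -64).
General solution: m = 27 + 51t, n = -64 - 124t for integer t.
40 ≤ 27 + 51t ≤ 1290 gives t ∈ [1, 24], which is 24 values.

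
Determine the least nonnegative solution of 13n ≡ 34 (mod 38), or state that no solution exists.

gcd(38, 13) = 1  (38 = 2*13 + 12, 13 = 1*12 + 1, 12 = 12*1).
1 divides 34, so solutions exist.
Back-substituting, 13*(3) + 38*(-1) = 1.
So 13*(3) ≡ 1 (mod 38); multiply by 34: n ≡ 102 (mod 38).
Smallest nonnegative: n = 102 mod 38 = 26.

26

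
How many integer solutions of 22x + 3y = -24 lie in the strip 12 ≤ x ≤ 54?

gcd(22, 3):
  22 = 7·3 + 1
  3 = 3·1
so gcd(22, 3) = 1.
Back-substitute for Bézout coefficients:
  1 = 22 - 7·3
  ... = 22·(1) + 3·(-7)
Scale by -24: particular solution (-24, 168); reduce x mod 3: (0, -8).
General solution: x = 0 + 3t, y = -8 - 22t for integer t.
12 ≤ 0 + 3t ≤ 54 gives t ∈ [4, 18], which is 15 values.

15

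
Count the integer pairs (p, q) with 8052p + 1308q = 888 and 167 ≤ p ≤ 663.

4

gcd(8052, 1308) = 12  (8052 = 6×1308 + 204, 1308 = 6×204 + 84, 204 = 2×84 + 36, 84 = 2×36 + 12, 36 = 3×12).
Back-substituting, 8052×(-32) + 1308×(197) = 12.
Scale by 74: particular solution (-2368, 14578); reduce p mod 109: (30, -184).
General solution: p = 30 + 109t, q = -184 - 671t for integer t.
167 ≤ 30 + 109t ≤ 663 gives t ∈ [2, 5], which is 4 values.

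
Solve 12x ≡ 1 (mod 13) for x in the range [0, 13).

12

gcd(13, 12):
  13 = 1×12 + 1
  12 = 12×1
so gcd(13, 12) = 1.
Back-substitute for Bézout coefficients:
  1 = 13 - 1×12
  ... = 12×(-1) + 13×(1)
So 12×-1 ≡ 1 (mod 13), and -1 mod 13 = 12.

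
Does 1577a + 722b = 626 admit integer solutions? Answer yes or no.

gcd(1577, 722) = 19  (1577 = 2*722 + 133, 722 = 5*133 + 57, 133 = 2*57 + 19, 57 = 3*19).
19 does not divide 626 (remainder 18), so no integer solutions.

no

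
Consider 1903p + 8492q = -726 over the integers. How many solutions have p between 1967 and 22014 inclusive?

26

gcd(8492, 1903):
  8492 = 4*1903 + 880
  1903 = 2*880 + 143
  880 = 6*143 + 22
  143 = 6*22 + 11
  22 = 2*11
so gcd(8492, 1903) = 11.
Back-substitute for Bézout coefficients:
  11 = 143 - 6*22
  ... = 1903*(357) + 8492*(-80)
Scale by -66: particular solution (-23562, 5280); reduce p mod 772: (370, -83).
General solution: p = 370 + 772t, q = -83 - 173t for integer t.
1967 ≤ 370 + 772t ≤ 22014 gives t ∈ [3, 28], which is 26 values.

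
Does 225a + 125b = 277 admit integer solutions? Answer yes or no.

gcd(225, 125):
  225 = 1·125 + 100
  125 = 1·100 + 25
  100 = 4·25
so gcd(225, 125) = 25.
25 does not divide 277 (remainder 2), so no integer solutions.

no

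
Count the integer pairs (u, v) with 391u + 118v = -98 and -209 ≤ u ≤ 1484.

gcd(391, 118):
  391 = 3·118 + 37
  118 = 3·37 + 7
  37 = 5·7 + 2
  7 = 3·2 + 1
  2 = 2·1
so gcd(391, 118) = 1.
Back-substitute for Bézout coefficients:
  1 = 7 - 3·2
  ... = 391·(-51) + 118·(169)
Scale by -98: particular solution (4998, -16562); reduce u mod 118: (42, -140).
General solution: u = 42 + 118t, v = -140 - 391t for integer t.
-209 ≤ 42 + 118t ≤ 1484 gives t ∈ [-2, 12], which is 15 values.

15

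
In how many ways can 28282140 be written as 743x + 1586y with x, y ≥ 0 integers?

24

gcd(1586, 743):
  1586 = 2*743 + 100
  743 = 7*100 + 43
  100 = 2*43 + 14
  43 = 3*14 + 1
  14 = 14*1
so gcd(1586, 743) = 1.
Back-substitute for Bézout coefficients:
  1 = 43 - 3*14
  ... = 743*(111) + 1586*(-52)
Scale by 28282140: one solution is (3139317540, -1470671280). Reduce x mod 1586: (242, 17719).
General: x = 242 + 1586t, y = 17719 - 743t.
x ≥ 0 ⇒ t ≥ 0; y ≥ 0 ⇒ t ≤ 23. So t ∈ [0, 23]: 24 solutions.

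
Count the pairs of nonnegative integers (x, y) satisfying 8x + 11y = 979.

gcd(11, 8) = 1  (11 = 1×8 + 3, 8 = 2×3 + 2, 3 = 1×2 + 1, 2 = 2×1).
Back-substituting, 8×(-4) + 11×(3) = 1.
Scale by 979: one solution is (-3916, 2937). Reduce x mod 11: (0, 89).
General: x = 0 + 11t, y = 89 - 8t.
x ≥ 0 ⇒ t ≥ 0; y ≥ 0 ⇒ t ≤ 11. So t ∈ [0, 11]: 12 solutions.

12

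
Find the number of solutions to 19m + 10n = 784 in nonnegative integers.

gcd(19, 10) = 1.
By Bézout, 19×(-1) + 10×(2) = 1.
One solution: (6, 67).
General: m = 6 + 10t, n = 67 - 19t.
m ≥ 0 ⇒ t ≥ 0; n ≥ 0 ⇒ t ≤ 3. So t ∈ [0, 3]: 4 solutions.

4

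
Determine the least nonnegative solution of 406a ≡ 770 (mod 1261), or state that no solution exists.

1002

gcd(1261, 406):
  1261 = 3*406 + 43
  406 = 9*43 + 19
  43 = 2*19 + 5
  19 = 3*5 + 4
  5 = 1*4 + 1
  4 = 4*1
so gcd(1261, 406) = 1.
1 divides 770, so solutions exist.
Back-substitute for Bézout coefficients:
  1 = 5 - 1*4
  ... = 406*(-264) + 1261*(85)
So 406*(-264) ≡ 1 (mod 1261); multiply by 770: a ≡ -203280 (mod 1261).
Smallest nonnegative: a = -203280 mod 1261 = 1002.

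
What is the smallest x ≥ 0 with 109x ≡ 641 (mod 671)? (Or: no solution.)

129

gcd(671, 109):
  671 = 6·109 + 17
  109 = 6·17 + 7
  17 = 2·7 + 3
  7 = 2·3 + 1
  3 = 3·1
so gcd(671, 109) = 1.
1 divides 641, so solutions exist.
Back-substitute for Bézout coefficients:
  1 = 7 - 2·3
  ... = 109·(197) + 671·(-32)
So 109·(197) ≡ 1 (mod 671); multiply by 641: x ≡ 126277 (mod 671).
Smallest nonnegative: x = 126277 mod 671 = 129.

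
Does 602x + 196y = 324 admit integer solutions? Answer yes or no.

no

gcd(602, 196) = 14  (602 = 3·196 + 14, 196 = 14·14).
14 does not divide 324 (remainder 2), so no integer solutions.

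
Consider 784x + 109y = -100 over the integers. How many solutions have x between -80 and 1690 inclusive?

16

gcd(784, 109) = 1.
By Bézout, 784×(26) + 109×(-187) = 1.
Particular solution: (16, -116).
General solution: x = 16 + 109t, y = -116 - 784t for integer t.
-80 ≤ 16 + 109t ≤ 1690 gives t ∈ [0, 15], which is 16 values.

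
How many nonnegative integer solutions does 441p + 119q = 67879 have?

9

gcd(441, 119):
  441 = 3×119 + 84
  119 = 1×84 + 35
  84 = 2×35 + 14
  35 = 2×14 + 7
  14 = 2×7
so gcd(441, 119) = 7.
Back-substitute for Bézout coefficients:
  7 = 35 - 2×14
  ... = 441×(-7) + 119×(26)
Scale by 9697: one solution is (-67879, 252122). Reduce p mod 17: (2, 563).
General: p = 2 + 17t, q = 563 - 63t.
p ≥ 0 ⇒ t ≥ 0; q ≥ 0 ⇒ t ≤ 8. So t ∈ [0, 8]: 9 solutions.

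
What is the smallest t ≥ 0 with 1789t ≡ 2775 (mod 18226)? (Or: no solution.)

gcd(18226, 1789):
  18226 = 10·1789 + 336
  1789 = 5·336 + 109
  336 = 3·109 + 9
  109 = 12·9 + 1
  9 = 9·1
so gcd(18226, 1789) = 1.
1 divides 2775, so solutions exist.
Back-substitute for Bézout coefficients:
  1 = 109 - 12·9
  ... = 1789·(2007) + 18226·(-197)
So 1789·(2007) ≡ 1 (mod 18226); multiply by 2775: t ≡ 5569425 (mod 18226).
Smallest nonnegative: t = 5569425 mod 18226 = 10495.

10495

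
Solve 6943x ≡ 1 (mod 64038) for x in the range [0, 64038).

gcd(64038, 6943) = 1  (64038 = 9*6943 + 1551, 6943 = 4*1551 + 739, 1551 = 2*739 + 73, 739 = 10*73 + 9, 73 = 8*9 + 1, 9 = 9*1).
Back-substituting, 6943*(-7019) + 64038*(761) = 1.
So 6943*-7019 ≡ 1 (mod 64038), and -7019 mod 64038 = 57019.

57019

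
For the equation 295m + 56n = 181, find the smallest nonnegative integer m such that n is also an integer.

27

gcd(295, 56) = 1.
1 divides 181, so solutions exist.
By Bézout, 295·(15) + 56·(-79) = 1.
Scale by 181/1 = 181: (m₀, n₀) = (2715, -14299).
General solution: m = 2715 + 56t, n = -14299 - 295t for integer t.
m ≥ 0: smallest is 2715 mod 56 = 27 (at t = -48), with n = -139.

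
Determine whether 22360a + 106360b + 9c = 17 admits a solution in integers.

yes

gcd(106360, 22360) = 40  (106360 = 4×22360 + 16920, 22360 = 1×16920 + 5440, 16920 = 3×5440 + 600, 5440 = 9×600 + 40, 600 = 15×40).
gcd(40, 9) = 1.
1 divides 17, so integer solutions exist.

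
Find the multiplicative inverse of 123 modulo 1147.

774

gcd(1147, 123):
  1147 = 9×123 + 40
  123 = 3×40 + 3
  40 = 13×3 + 1
  3 = 3×1
so gcd(1147, 123) = 1.
Back-substitute for Bézout coefficients:
  1 = 40 - 13×3
  ... = 123×(-373) + 1147×(40)
So 123×-373 ≡ 1 (mod 1147), and -373 mod 1147 = 774.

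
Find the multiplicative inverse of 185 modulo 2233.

1545

gcd(2233, 185):
  2233 = 12×185 + 13
  185 = 14×13 + 3
  13 = 4×3 + 1
  3 = 3×1
so gcd(2233, 185) = 1.
Back-substitute for Bézout coefficients:
  1 = 13 - 4×3
  ... = 185×(-688) + 2233×(57)
So 185×-688 ≡ 1 (mod 2233), and -688 mod 2233 = 1545.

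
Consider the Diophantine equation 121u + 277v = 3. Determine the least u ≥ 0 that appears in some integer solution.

261

gcd(277, 121) = 1.
1 divides 3, so solutions exist.
By Bézout, 121·(87) + 277·(-38) = 1.
Scale by 3/1 = 3: (u₀, v₀) = (261, -114).
General solution: u = 261 + 277t, v = -114 - 121t for integer t.
u ≥ 0: smallest is 261 mod 277 = 261 (at t = 0), with v = -114.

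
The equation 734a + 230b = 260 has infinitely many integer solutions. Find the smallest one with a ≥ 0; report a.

100

gcd(734, 230):
  734 = 3×230 + 44
  230 = 5×44 + 10
  44 = 4×10 + 4
  10 = 2×4 + 2
  4 = 2×2
so gcd(734, 230) = 2.
2 divides 260, so solutions exist.
Back-substitute for Bézout coefficients:
  2 = 10 - 2×4
  ... = 734×(-47) + 230×(150)
Scale by 260/2 = 130: (a₀, b₀) = (-6110, 19500).
General solution: a = -6110 + 115t, b = 19500 - 367t for integer t.
a ≥ 0: smallest is -6110 mod 115 = 100 (at t = 54), with b = -318.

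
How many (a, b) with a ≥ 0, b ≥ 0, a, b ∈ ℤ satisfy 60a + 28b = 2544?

6

gcd(60, 28):
  60 = 2×28 + 4
  28 = 7×4
so gcd(60, 28) = 4.
Back-substitute for Bézout coefficients:
  4 = 60 - 2×28
  ... = 60×(1) + 28×(-2)
Scale by 636: one solution is (636, -1272). Reduce a mod 7: (6, 78).
General: a = 6 + 7t, b = 78 - 15t.
a ≥ 0 ⇒ t ≥ 0; b ≥ 0 ⇒ t ≤ 5. So t ∈ [0, 5]: 6 solutions.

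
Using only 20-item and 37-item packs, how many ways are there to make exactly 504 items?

Need nonnegative integers with 20j + 37k = 504.
gcd(20, 37) = 1, and 20·(13) + 37·(-7) = 1.
So (j₀, k₀) = (6552, -3528); general j = 6552 + 37t, k = -3528 - 20t.
j ≥ 0 ⇒ t ≥ -177; k ≥ 0 ⇒ t ≤ -177. That's 1 value of t.

1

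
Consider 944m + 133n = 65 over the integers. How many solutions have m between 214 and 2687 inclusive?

gcd(944, 133) = 1.
By Bézout, 944*(41) + 133*(-291) = 1.
Particular solution: (5, -35).
General solution: m = 5 + 133t, n = -35 - 944t for integer t.
214 ≤ 5 + 133t ≤ 2687 gives t ∈ [2, 20], which is 19 values.

19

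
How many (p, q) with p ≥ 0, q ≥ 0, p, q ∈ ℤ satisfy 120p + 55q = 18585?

14

gcd(120, 55):
  120 = 2·55 + 10
  55 = 5·10 + 5
  10 = 2·5
so gcd(120, 55) = 5.
Back-substitute for Bézout coefficients:
  5 = 55 - 5·10
  ... = 120·(-5) + 55·(11)
Scale by 3717: one solution is (-18585, 40887). Reduce p mod 11: (5, 327).
General: p = 5 + 11t, q = 327 - 24t.
p ≥ 0 ⇒ t ≥ 0; q ≥ 0 ⇒ t ≤ 13. So t ∈ [0, 13]: 14 solutions.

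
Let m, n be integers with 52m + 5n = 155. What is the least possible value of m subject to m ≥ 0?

gcd(52, 5):
  52 = 10*5 + 2
  5 = 2*2 + 1
  2 = 2*1
so gcd(52, 5) = 1.
1 divides 155, so solutions exist.
Back-substitute for Bézout coefficients:
  1 = 5 - 2*2
  ... = 52*(-2) + 5*(21)
Scale by 155/1 = 155: (m₀, n₀) = (-310, 3255).
General solution: m = -310 + 5t, n = 3255 - 52t for integer t.
m ≥ 0: smallest is -310 mod 5 = 0 (at t = 62), with n = 31.

0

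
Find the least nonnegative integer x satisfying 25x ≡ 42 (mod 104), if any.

10

gcd(104, 25) = 1  (104 = 4·25 + 4, 25 = 6·4 + 1, 4 = 4·1).
1 divides 42, so solutions exist.
Back-substituting, 25·(25) + 104·(-6) = 1.
So 25·(25) ≡ 1 (mod 104); multiply by 42: x ≡ 1050 (mod 104).
Smallest nonnegative: x = 1050 mod 104 = 10.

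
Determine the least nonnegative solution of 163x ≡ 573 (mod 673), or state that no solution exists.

660

gcd(673, 163):
  673 = 4·163 + 21
  163 = 7·21 + 16
  21 = 1·16 + 5
  16 = 3·5 + 1
  5 = 5·1
so gcd(673, 163) = 1.
1 divides 573, so solutions exist.
Back-substitute for Bézout coefficients:
  1 = 16 - 3·5
  ... = 163·(128) + 673·(-31)
So 163·(128) ≡ 1 (mod 673); multiply by 573: x ≡ 73344 (mod 673).
Smallest nonnegative: x = 73344 mod 673 = 660.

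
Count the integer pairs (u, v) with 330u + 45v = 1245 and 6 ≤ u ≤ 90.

28

gcd(330, 45) = 15  (330 = 7×45 + 15, 45 = 3×15).
Back-substituting, 330×(1) + 45×(-7) = 15.
Scale by 83: particular solution (83, -581); reduce u mod 3: (2, 13).
General solution: u = 2 + 3t, v = 13 - 22t for integer t.
6 ≤ 2 + 3t ≤ 90 gives t ∈ [2, 29], which is 28 values.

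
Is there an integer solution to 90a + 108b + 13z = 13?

gcd(108, 90) = 18  (108 = 1×90 + 18, 90 = 5×18).
gcd(18, 13) = 1.
1 divides 13, so integer solutions exist.

yes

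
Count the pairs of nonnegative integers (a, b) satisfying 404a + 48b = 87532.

18

gcd(404, 48):
  404 = 8×48 + 20
  48 = 2×20 + 8
  20 = 2×8 + 4
  8 = 2×4
so gcd(404, 48) = 4.
Back-substitute for Bézout coefficients:
  4 = 20 - 2×8
  ... = 404×(5) + 48×(-42)
Scale by 21883: one solution is (109415, -919086). Reduce a mod 12: (11, 1731).
General: a = 11 + 12t, b = 1731 - 101t.
a ≥ 0 ⇒ t ≥ 0; b ≥ 0 ⇒ t ≤ 17. So t ∈ [0, 17]: 18 solutions.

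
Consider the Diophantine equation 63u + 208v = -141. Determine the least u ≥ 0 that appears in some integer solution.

gcd(208, 63) = 1  (208 = 3*63 + 19, 63 = 3*19 + 6, 19 = 3*6 + 1, 6 = 6*1).
1 divides -141, so solutions exist.
Back-substituting, 63*(-33) + 208*(10) = 1.
Scale by -141/1 = -141: (u₀, v₀) = (4653, -1410).
General solution: u = 4653 + 208t, v = -1410 - 63t for integer t.
u ≥ 0: smallest is 4653 mod 208 = 77 (at t = -22), with v = -24.

77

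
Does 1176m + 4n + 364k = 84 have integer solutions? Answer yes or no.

yes

gcd(1176, 4) = 4  (1176 = 294*4).
gcd(4, 364) = 4.
4 divides 84, so integer solutions exist.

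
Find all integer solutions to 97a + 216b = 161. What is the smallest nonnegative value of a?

113

gcd(216, 97) = 1  (216 = 2×97 + 22, 97 = 4×22 + 9, 22 = 2×9 + 4, 9 = 2×4 + 1, 4 = 4×1).
1 divides 161, so solutions exist.
Back-substituting, 97×(49) + 216×(-22) = 1.
Scale by 161/1 = 161: (a₀, b₀) = (7889, -3542).
General solution: a = 7889 + 216t, b = -3542 - 97t for integer t.
a ≥ 0: smallest is 7889 mod 216 = 113 (at t = -36), with b = -50.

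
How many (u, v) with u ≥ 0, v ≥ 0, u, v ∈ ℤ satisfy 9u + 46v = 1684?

4

gcd(46, 9) = 1.
By Bézout, 9·(-5) + 46·(1) = 1.
One solution: (44, 28).
General: u = 44 + 46t, v = 28 - 9t.
u ≥ 0 ⇒ t ≥ 0; v ≥ 0 ⇒ t ≤ 3. So t ∈ [0, 3]: 4 solutions.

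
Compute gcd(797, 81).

gcd(797, 81):
  797 = 9·81 + 68
  81 = 1·68 + 13
  68 = 5·13 + 3
  13 = 4·3 + 1
  3 = 3·1
so gcd(797, 81) = 1.

1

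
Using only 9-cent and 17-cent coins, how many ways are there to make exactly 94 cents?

1

Need nonnegative integers with 9j + 17k = 94.
gcd(9, 17) = 1, and 9·(2) + 17·(-1) = 1.
So (j₀, k₀) = (188, -94); general j = 188 + 17t, k = -94 - 9t.
j ≥ 0 ⇒ t ≥ -11; k ≥ 0 ⇒ t ≤ -11. That's 1 value of t.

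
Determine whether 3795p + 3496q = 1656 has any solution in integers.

yes

gcd(3795, 3496):
  3795 = 1*3496 + 299
  3496 = 11*299 + 207
  299 = 1*207 + 92
  207 = 2*92 + 23
  92 = 4*23
so gcd(3795, 3496) = 23.
23 divides 1656, so integer solutions exist.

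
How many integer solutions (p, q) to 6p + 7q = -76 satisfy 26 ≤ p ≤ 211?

27

gcd(7, 6):
  7 = 1×6 + 1
  6 = 6×1
so gcd(7, 6) = 1.
Back-substitute for Bézout coefficients:
  1 = 7 - 1×6
  ... = 6×(-1) + 7×(1)
Scale by -76: particular solution (76, -76); reduce p mod 7: (6, -16).
General solution: p = 6 + 7t, q = -16 - 6t for integer t.
26 ≤ 6 + 7t ≤ 211 gives t ∈ [3, 29], which is 27 values.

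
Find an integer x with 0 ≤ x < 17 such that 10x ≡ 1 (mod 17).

gcd(17, 10):
  17 = 1×10 + 7
  10 = 1×7 + 3
  7 = 2×3 + 1
  3 = 3×1
so gcd(17, 10) = 1.
Back-substitute for Bézout coefficients:
  1 = 7 - 2×3
  ... = 10×(-5) + 17×(3)
So 10×-5 ≡ 1 (mod 17), and -5 mod 17 = 12.

12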